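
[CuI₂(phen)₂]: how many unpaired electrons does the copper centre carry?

Summing ligand charges against the 0 overall charge gives an oxidation state of +2 for copper.
Cu sits in group 11, so the d-electron count is 11 − 2 = 9.
Counting donor atoms: 2×iodide (monodentate) → 2 donors; 2×1,10-phenanthroline (bidentate) → 4 donors. Coordination number = 6.
In an octahedral field the d⁹ configuration is t₂g⁶e_g³ (only one arrangement possible), giving 1 unpaired electron.

1 unpaired electron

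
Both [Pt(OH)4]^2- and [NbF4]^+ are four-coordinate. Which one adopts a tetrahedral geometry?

For [Pt(OH)4]^2-: Ligand charges: each hydroxide is −1. With an overall charge of −2 the platinum centre must be in the +2 oxidation state. Platinum is a group-10 element; Pt(II) is therefore d⁸. A 5d d⁸ ion has a large crystal-field splitting; square planar leaves the high-energy d_{x²−y²} orbital empty and maximises CFSE. → square planar.
For [NbF4]^+: Each fluoride is −1; balancing the +1 overall charge requires Nb(V). Niobium is a group-5 element; Nb(V) is therefore d⁰. A d⁰ ion has no crystal-field stabilisation preference between square planar and tetrahedral, so four ligands adopt the sterically favoured tetrahedral geometry. → tetrahedral.

[NbF4]^+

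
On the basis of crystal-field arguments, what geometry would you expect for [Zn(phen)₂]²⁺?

1,10-phenanthroline is neutral; balancing the +2 overall charge requires Zn(II).
Group 12 minus oxidation state 2 gives a d¹⁰ configuration.
Counting donor atoms: 2×1,10-phenanthroline (bidentate) → 4 donors. Coordination number = 4.
A d¹⁰ ion has no crystal-field stabilisation preference between square planar and tetrahedral, so four ligands adopt the sterically favoured tetrahedral geometry.

tetrahedral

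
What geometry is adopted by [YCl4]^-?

Ligand charges: each chloride is −1. With an overall charge of −1 the yttrium centre must be in the +3 oxidation state.
Group 3 minus oxidation state 3 gives a d⁰ configuration.
With 4 monodentate ligands the coordination number is 4.
A d⁰ ion has no crystal-field stabilisation preference between square planar and tetrahedral, so four ligands adopt the sterically favoured tetrahedral geometry.

tetrahedral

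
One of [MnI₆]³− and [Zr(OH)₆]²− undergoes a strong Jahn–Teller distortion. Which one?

[MnI₆]³−: Summing ligand charges against the −3 overall charge gives an oxidation state of +3 for manganese. Manganese is a group-7 element; Mn(III) is therefore d⁴. Iodide is a weak-field ligand for a first-row metal, so the complex is high-spin. The t₂g³e_g¹ (high-spin) configuration has an unevenly filled e_g set; the Jahn–Teller theorem predicts a tetragonal distortion (typically axial elongation) to lift the degeneracy.
[Zr(OH)₆]²−: Summing ligand charges against the −2 overall charge gives an oxidation state of +4 for zirconium. Zr sits in group 4, so the d-electron count is 4 − 4 = 0. The d⁰ configuration leaves the e_g set evenly filled (or empty) — no strong Jahn–Teller driving force.

[MnI₆]³−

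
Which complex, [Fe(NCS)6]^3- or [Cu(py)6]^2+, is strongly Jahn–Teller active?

[Cu(py)6]^2+

[Fe(NCS)6]^3-: Ligand charges: each isothiocyanate is −1. With an overall charge of −3 the iron centre must be in the +3 oxidation state. Fe sits in group 8, so the d-electron count is 8 − 3 = 5. Isothiocyanate is a weak-field ligand for a first-row metal, so the complex is high-spin. The d⁵ configuration leaves the e_g set evenly filled (or empty) — no strong Jahn–Teller driving force.
[Cu(py)6]^2+: Summing ligand charges against the +2 overall charge gives an oxidation state of +2 for copper. Cu sits in group 11, so the d-electron count is 11 − 2 = 9. The t₂g⁶e_g³ configuration has an unevenly filled e_g set; the Jahn–Teller theorem predicts a tetragonal distortion (typically axial elongation) to lift the degeneracy.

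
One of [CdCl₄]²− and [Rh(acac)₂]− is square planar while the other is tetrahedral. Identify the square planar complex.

[Rh(acac)₂]−

For [CdCl₄]²−: Ligand charges: each chloride is −1. With an overall charge of −2 the cadmium centre must be in the +2 oxidation state. Cadmium is a group-12 element; Cd(II) is therefore d¹⁰. A d¹⁰ ion has no crystal-field stabilisation preference between square planar and tetrahedral, so four ligands adopt the sterically favoured tetrahedral geometry. → tetrahedral.
For [Rh(acac)₂]−: Each acetylacetonate is −1; balancing the −1 overall charge requires Rh(I). Group 9 minus oxidation state 1 gives a d⁸ configuration. A 4d d⁸ ion has a large crystal-field splitting; square planar leaves the high-energy d_{x²−y²} orbital empty and maximises CFSE. → square planar.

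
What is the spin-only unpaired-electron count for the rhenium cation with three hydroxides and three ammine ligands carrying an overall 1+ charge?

3 unpaired electrons

Summing ligand charges against the +1 overall charge gives an oxidation state of +4 for rhenium.
Rhenium is a group-7 element; Re(IV) is therefore d³.
In an octahedral field the d³ configuration is t₂g³e_g⁰ (only one arrangement possible), giving 3 unpaired electrons.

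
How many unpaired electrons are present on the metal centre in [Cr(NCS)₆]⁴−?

Ligand charges: each isothiocyanate is −1. With an overall charge of −4 the chromium centre must be in the +2 oxidation state.
Cr sits in group 6, so the d-electron count is 6 − 2 = 4.
The spin state decides the count: Isothiocyanate is a weak-field ligand for a first-row metal, so the complex is high-spin.
An octahedral high-spin d⁴ ion is t₂g³e_g¹, giving 4 unpaired electrons.

4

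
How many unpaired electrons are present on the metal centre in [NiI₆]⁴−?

2

Each iodide is −1; balancing the −4 overall charge requires Ni(II).
Group 10 minus oxidation state 2 gives a d⁸ configuration.
In an octahedral field the d⁸ configuration is t₂g⁶e_g² (only one arrangement possible), giving 2 unpaired electrons.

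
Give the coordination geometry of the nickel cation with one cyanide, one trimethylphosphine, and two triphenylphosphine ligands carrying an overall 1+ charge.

square planar

Ligand charges: each cyanide is −1; trimethylphosphine is neutral; triphenylphosphine is neutral. With an overall charge of +1 the nickel centre must be in the +2 oxidation state.
Nickel is a group-10 element; Ni(II) is therefore d⁸.
Coordination number: 4.
Cyanide, trimethylphosphine, and triphenylphosphine are strong-field ligands (high in the spectrochemical series).
A 3d d⁸ ion with strong-field ligands gains enough CFSE to favour square planar over tetrahedral.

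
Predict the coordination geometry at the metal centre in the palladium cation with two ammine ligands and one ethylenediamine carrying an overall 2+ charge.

square planar

Ammonia is neutral; ethylenediamine is neutral; balancing the +2 overall charge requires Pd(II).
Pd sits in group 10, so the d-electron count is 10 − 2 = 8.
Counting donor atoms: 2×ammonia (monodentate) → 2 donors; 1×ethylenediamine (bidentate) → 2 donors. Coordination number = 4.
A 4d d⁸ ion has a large crystal-field splitting; square planar leaves the high-energy d_{x²−y²} orbital empty and maximises CFSE.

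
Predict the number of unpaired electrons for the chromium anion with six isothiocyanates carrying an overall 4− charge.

4 unpaired electrons

Ligand charges: each isothiocyanate is −1. With an overall charge of −4 the chromium centre must be in the +2 oxidation state.
Group 6 minus oxidation state 2 gives a d⁴ configuration.
The spin state decides the count: Isothiocyanate is a weak-field ligand for a first-row metal, so the complex is high-spin.
An octahedral high-spin d⁴ ion is t₂g³e_g¹, giving 4 unpaired electrons.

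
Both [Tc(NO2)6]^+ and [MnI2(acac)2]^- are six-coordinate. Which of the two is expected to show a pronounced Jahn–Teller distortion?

[MnI2(acac)2]^-

[Tc(NO2)6]^+: Summing ligand charges against the +1 overall charge gives an oxidation state of +7 for technetium. Technetium is a group-7 element; Tc(VII) is therefore d⁰. The d⁰ configuration leaves the e_g set evenly filled (or empty) — no strong Jahn–Teller driving force.
[MnI2(acac)2]^-: Summing ligand charges against the −1 overall charge gives an oxidation state of +3 for manganese. Manganese is a group-7 element; Mn(III) is therefore d⁴. Acetylacetonate and iodide are weak-field ligands for a first-row metal, so the complex is high-spin. The t₂g³e_g¹ (high-spin) configuration has an unevenly filled e_g set; the Jahn–Teller theorem predicts a tetragonal distortion (typically axial elongation) to lift the degeneracy.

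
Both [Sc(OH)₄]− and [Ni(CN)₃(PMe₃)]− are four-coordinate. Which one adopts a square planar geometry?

[Ni(CN)₃(PMe₃)]−

For [Sc(OH)₄]−: Summing ligand charges against the −1 overall charge gives an oxidation state of +3 for scandium. Scandium is a group-3 element; Sc(III) is therefore d⁰. A d⁰ ion has no crystal-field stabilisation preference between square planar and tetrahedral, so four ligands adopt the sterically favoured tetrahedral geometry. → tetrahedral.
For [Ni(CN)₃(PMe₃)]−: Each cyanide is −1; trimethylphosphine is neutral; balancing the −1 overall charge requires Ni(II). Ni sits in group 10, so the d-electron count is 10 − 2 = 8. Cyanide and trimethylphosphine are strong-field ligands (high in the spectrochemical series). A 3d d⁸ ion with strong-field ligands gains enough CFSE to favour square planar over tetrahedral. → square planar.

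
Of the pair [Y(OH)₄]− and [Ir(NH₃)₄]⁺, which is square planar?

For [Y(OH)₄]−: Each hydroxide is −1; balancing the −1 overall charge requires Y(III). Yttrium is a group-3 element; Y(III) is therefore d⁰. A d⁰ ion has no crystal-field stabilisation preference between square planar and tetrahedral, so four ligands adopt the sterically favoured tetrahedral geometry. → tetrahedral.
For [Ir(NH₃)₄]⁺: Ammonia is neutral; balancing the +1 overall charge requires Ir(I). Iridium is a group-9 element; Ir(I) is therefore d⁸. A 5d d⁸ ion has a large crystal-field splitting; square planar leaves the high-energy d_{x²−y²} orbital empty and maximises CFSE. → square planar.

[Ir(NH₃)₄]⁺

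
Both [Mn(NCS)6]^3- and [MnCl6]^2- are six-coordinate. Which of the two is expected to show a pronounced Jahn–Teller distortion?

[Mn(NCS)6]^3-

[Mn(NCS)6]^3-: Ligand charges: each isothiocyanate is −1. With an overall charge of −3 the manganese centre must be in the +3 oxidation state. Mn sits in group 7, so the d-electron count is 7 − 3 = 4. Isothiocyanate is a weak-field ligand for a first-row metal, so the complex is high-spin. The t₂g³e_g¹ (high-spin) configuration has an unevenly filled e_g set; the Jahn–Teller theorem predicts a tetragonal distortion (typically axial elongation) to lift the degeneracy.
[MnCl6]^2-: Ligand charges: each chloride is −1. With an overall charge of −2 the manganese centre must be in the +4 oxidation state. Mn sits in group 7, so the d-electron count is 7 − 4 = 3. The d³ configuration leaves the e_g set evenly filled (or empty) — no strong Jahn–Teller driving force.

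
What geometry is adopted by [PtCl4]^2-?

Summing ligand charges against the −2 overall charge gives an oxidation state of +2 for platinum.
Platinum is a group-10 element; Pt(II) is therefore d⁸.
Coordination number: 4.
A 5d d⁸ ion has a large crystal-field splitting; square planar leaves the high-energy d_{x²−y²} orbital empty and maximises CFSE.

square planar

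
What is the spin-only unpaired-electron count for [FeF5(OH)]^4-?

4 unpaired electrons

Each fluoride is −1; each hydroxide is −1; balancing the −4 overall charge requires Fe(II).
Iron is a group-8 element; Fe(II) is therefore d⁶.
The spin state decides the count: Fluoride and hydroxide are weak-field ligands for a first-row metal, so the complex is high-spin.
An octahedral high-spin d⁶ ion is t₂g⁴e_g², giving 4 unpaired electrons.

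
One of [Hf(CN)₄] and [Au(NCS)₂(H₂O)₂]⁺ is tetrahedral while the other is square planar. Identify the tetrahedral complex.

For [Hf(CN)₄]: Summing ligand charges against the 0 overall charge gives an oxidation state of +4 for hafnium. Hf sits in group 4, so the d-electron count is 4 − 4 = 0. A d⁰ ion has no crystal-field stabilisation preference between square planar and tetrahedral, so four ligands adopt the sterically favoured tetrahedral geometry. → tetrahedral.
For [Au(NCS)₂(H₂O)₂]⁺: Summing ligand charges against the +1 overall charge gives an oxidation state of +3 for gold. Group 11 minus oxidation state 3 gives a d⁸ configuration. A 5d d⁸ ion has a large crystal-field splitting; square planar leaves the high-energy d_{x²−y²} orbital empty and maximises CFSE. → square planar.

[Hf(CN)₄]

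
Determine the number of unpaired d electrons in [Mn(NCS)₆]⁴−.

Summing ligand charges against the −4 overall charge gives an oxidation state of +2 for manganese.
Manganese is a group-7 element; Mn(II) is therefore d⁵.
The spin state decides the count: Isothiocyanate is a weak-field ligand for a first-row metal, so the complex is high-spin.
An octahedral high-spin d⁵ ion is t₂g³e_g², giving 5 unpaired electrons.

5 unpaired electrons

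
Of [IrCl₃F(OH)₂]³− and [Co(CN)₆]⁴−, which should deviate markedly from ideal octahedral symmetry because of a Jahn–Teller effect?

[Co(CN)₆]⁴−

[IrCl₃F(OH)₂]³−: Ligand charges: each chloride is −1; each fluoride is −1; each hydroxide is −1. With an overall charge of −3 the iridium centre must be in the +3 oxidation state. Iridium is a group-9 element; Ir(III) is therefore d⁶. A 5d ion has a large Δₒ and is invariably low-spin. The d⁶ configuration leaves the e_g set evenly filled (or empty) — no strong Jahn–Teller driving force.
[Co(CN)₆]⁴−: Ligand charges: each cyanide is −1. With an overall charge of −4 the cobalt centre must be in the +2 oxidation state. Co sits in group 9, so the d-electron count is 9 − 2 = 7. Cyanide is a strong-field ligand (high in the spectrochemical series) for a first-row metal, so the complex is low-spin. The t₂g⁶e_g¹ (low-spin) configuration has an unevenly filled e_g set; the Jahn–Teller theorem predicts a tetragonal distortion (typically axial elongation) to lift the degeneracy.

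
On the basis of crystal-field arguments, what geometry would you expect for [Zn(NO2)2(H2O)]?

Summing ligand charges against the 0 overall charge gives an oxidation state of +2 for zinc.
Zinc is a group-12 element; Zn(II) is therefore d¹⁰.
With 3 monodentate ligands the coordination number is 3.
Three ligands around a d¹⁰ centre minimise repulsion in a trigonal-planar arrangement.

trigonal planar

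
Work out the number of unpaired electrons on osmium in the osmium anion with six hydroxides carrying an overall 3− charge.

1 unpaired electron

Summing ligand charges against the −3 overall charge gives an oxidation state of +3 for osmium.
Os sits in group 8, so the d-electron count is 8 − 3 = 5.
The spin state decides the count: a 5d ion has a large Δₒ and is invariably low-spin.
An octahedral low-spin d⁵ ion is t₂g⁵e_g⁰, giving 1 unpaired electron.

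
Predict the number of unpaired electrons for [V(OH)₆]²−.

Summing ligand charges against the −2 overall charge gives an oxidation state of +4 for vanadium.
Vanadium is a group-5 element; V(IV) is therefore d¹.
In an octahedral field the d¹ configuration is t₂g¹e_g⁰ (only one arrangement possible), giving 1 unpaired electron.

1 unpaired electron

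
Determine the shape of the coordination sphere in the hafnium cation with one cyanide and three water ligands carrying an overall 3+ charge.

Summing ligand charges against the +3 overall charge gives an oxidation state of +4 for hafnium.
Group 4 minus oxidation state 4 gives a d⁰ configuration.
With 4 monodentate ligands the coordination number is 4.
A d⁰ ion has no crystal-field stabilisation preference between square planar and tetrahedral, so four ligands adopt the sterically favoured tetrahedral geometry.

tetrahedral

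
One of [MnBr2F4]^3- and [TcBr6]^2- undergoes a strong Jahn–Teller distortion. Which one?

[MnBr2F4]^3-

[MnBr2F4]^3-: Summing ligand charges against the −3 overall charge gives an oxidation state of +3 for manganese. Group 7 minus oxidation state 3 gives a d⁴ configuration. Bromide and fluoride are weak-field ligands for a first-row metal, so the complex is high-spin. The t₂g³e_g¹ (high-spin) configuration has an unevenly filled e_g set; the Jahn–Teller theorem predicts a tetragonal distortion (typically axial elongation) to lift the degeneracy.
[TcBr6]^2-: Each bromide is −1; balancing the −2 overall charge requires Tc(IV). Tc sits in group 7, so the d-electron count is 7 − 4 = 3. The d³ configuration leaves the e_g set evenly filled (or empty) — no strong Jahn–Teller driving force.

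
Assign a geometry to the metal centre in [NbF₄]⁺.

Each fluoride is −1; balancing the +1 overall charge requires Nb(V).
Group 5 minus oxidation state 5 gives a d⁰ configuration.
Coordination number: 4.
A d⁰ ion has no crystal-field stabilisation preference between square planar and tetrahedral, so four ligands adopt the sterically favoured tetrahedral geometry.

tetrahedral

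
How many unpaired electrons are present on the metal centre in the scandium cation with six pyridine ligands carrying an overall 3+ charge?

0

Summing ligand charges against the +3 overall charge gives an oxidation state of +3 for scandium.
Sc sits in group 3, so the d-electron count is 3 − 3 = 0.
In an octahedral field the d⁰ configuration is t₂g⁰e_g⁰, giving 0 unpaired electrons.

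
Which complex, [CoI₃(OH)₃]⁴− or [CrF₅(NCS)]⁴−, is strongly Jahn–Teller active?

[CrF₅(NCS)]⁴−

[CoI₃(OH)₃]⁴−: Each iodide is −1; each hydroxide is −1; balancing the −4 overall charge requires Co(II). Co sits in group 9, so the d-electron count is 9 − 2 = 7. Hydroxide and iodide are weak-field ligands for a first-row metal, so the complex is high-spin. The d⁷ configuration leaves the e_g set evenly filled (or empty) — no strong Jahn–Teller driving force.
[CrF₅(NCS)]⁴−: Each fluoride is −1; each isothiocyanate is −1; balancing the −4 overall charge requires Cr(II). Group 6 minus oxidation state 2 gives a d⁴ configuration. Fluoride and isothiocyanate are weak-field ligands for a first-row metal, so the complex is high-spin. The t₂g³e_g¹ (high-spin) configuration has an unevenly filled e_g set; the Jahn–Teller theorem predicts a tetragonal distortion (typically axial elongation) to lift the degeneracy.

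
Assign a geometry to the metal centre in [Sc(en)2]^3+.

Summing ligand charges against the +3 overall charge gives an oxidation state of +3 for scandium.
Sc sits in group 3, so the d-electron count is 3 − 3 = 0.
Counting donor atoms: 2×ethylenediamine (bidentate) → 4 donors. Coordination number = 4.
A d⁰ ion has no crystal-field stabilisation preference between square planar and tetrahedral, so four ligands adopt the sterically favoured tetrahedral geometry.

tetrahedral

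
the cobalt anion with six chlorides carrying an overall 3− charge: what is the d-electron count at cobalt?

d⁶

Summing ligand charges against the −3 overall charge gives an oxidation state of +3 for cobalt.
Group 9 minus oxidation state 3 gives a d⁶ configuration.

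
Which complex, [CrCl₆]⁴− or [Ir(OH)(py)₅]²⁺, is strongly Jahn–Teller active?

[CrCl₆]⁴−: Each chloride is −1; balancing the −4 overall charge requires Cr(II). Cr sits in group 6, so the d-electron count is 6 − 2 = 4. Chloride is a weak-field ligand for a first-row metal, so the complex is high-spin. The t₂g³e_g¹ (high-spin) configuration has an unevenly filled e_g set; the Jahn–Teller theorem predicts a tetragonal distortion (typically axial elongation) to lift the degeneracy.
[Ir(OH)(py)₅]²⁺: Each hydroxide is −1; pyridine is neutral; balancing the +2 overall charge requires Ir(III). Group 9 minus oxidation state 3 gives a d⁶ configuration. A 5d ion has a large Δₒ and is invariably low-spin. The d⁶ configuration leaves the e_g set evenly filled (or empty) — no strong Jahn–Teller driving force.

[CrCl₆]⁴−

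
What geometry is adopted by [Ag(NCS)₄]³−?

tetrahedral

Each isothiocyanate is −1; balancing the −3 overall charge requires Ag(I).
Ag sits in group 11, so the d-electron count is 11 − 1 = 10.
Coordination number: 4.
A d¹⁰ ion has no crystal-field stabilisation preference between square planar and tetrahedral, so four ligands adopt the sterically favoured tetrahedral geometry.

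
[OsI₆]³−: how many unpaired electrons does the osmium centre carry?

Summing ligand charges against the −3 overall charge gives an oxidation state of +3 for osmium.
Os sits in group 8, so the d-electron count is 8 − 3 = 5.
The spin state decides the count: a 5d ion has a large Δₒ and is invariably low-spin.
An octahedral low-spin d⁵ ion is t₂g⁵e_g⁰, giving 1 unpaired electron.

1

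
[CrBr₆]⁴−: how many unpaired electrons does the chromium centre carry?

Summing ligand charges against the −4 overall charge gives an oxidation state of +2 for chromium.
Group 6 minus oxidation state 2 gives a d⁴ configuration.
The spin state decides the count: Bromide is a weak-field ligand for a first-row metal, so the complex is high-spin.
An octahedral high-spin d⁴ ion is t₂g³e_g¹, giving 4 unpaired electrons.

4 unpaired electrons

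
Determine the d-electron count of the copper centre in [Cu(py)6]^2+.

Pyridine is neutral; balancing the +2 overall charge requires Cu(II).
Copper is a group-11 element; Cu(II) is therefore d⁹.

d9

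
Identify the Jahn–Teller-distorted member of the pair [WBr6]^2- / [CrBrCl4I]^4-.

[CrBrCl4I]^4-

[WBr6]^2-: Ligand charges: each bromide is −1. With an overall charge of −2 the tungsten centre must be in the +4 oxidation state. W sits in group 6, so the d-electron count is 6 − 4 = 2. The d² configuration leaves the e_g set evenly filled (or empty) — no strong Jahn–Teller driving force.
[CrBrCl4I]^4-: Ligand charges: each bromide is −1; each chloride is −1; each iodide is −1. With an overall charge of −4 the chromium centre must be in the +2 oxidation state. Cr sits in group 6, so the d-electron count is 6 − 2 = 4. Bromide, chloride, and iodide are weak-field ligands for a first-row metal, so the complex is high-spin. The t₂g³e_g¹ (high-spin) configuration has an unevenly filled e_g set; the Jahn–Teller theorem predicts a tetragonal distortion (typically axial elongation) to lift the degeneracy.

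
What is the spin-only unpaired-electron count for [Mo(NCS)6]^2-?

2

Summing ligand charges against the −2 overall charge gives an oxidation state of +4 for molybdenum.
Molybdenum is a group-6 element; Mo(IV) is therefore d².
In an octahedral field the d² configuration is t₂g²e_g⁰ (only one arrangement possible), giving 2 unpaired electrons.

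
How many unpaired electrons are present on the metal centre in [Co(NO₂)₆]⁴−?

Summing ligand charges against the −4 overall charge gives an oxidation state of +2 for cobalt.
Cobalt is a group-9 element; Co(II) is therefore d⁷.
The spin state decides the count: Nitro (N-bound nitrite) is a strong-field ligand (high in the spectrochemical series) for a first-row metal, so the complex is low-spin.
An octahedral low-spin d⁷ ion is t₂g⁶e_g¹, giving 1 unpaired electron.

1 unpaired electron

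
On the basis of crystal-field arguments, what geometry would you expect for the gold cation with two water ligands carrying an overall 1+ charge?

Summing ligand charges against the +1 overall charge gives an oxidation state of +1 for gold.
Au sits in group 11, so the d-electron count is 11 − 1 = 10.
With 2 monodentate ligands the coordination number is 2.
A d¹⁰ ion with only two ligands adopts a linear arrangement (sp hybridisation; no CFSE preference).

linear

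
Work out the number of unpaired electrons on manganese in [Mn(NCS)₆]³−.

Summing ligand charges against the −3 overall charge gives an oxidation state of +3 for manganese.
Mn sits in group 7, so the d-electron count is 7 − 3 = 4.
The spin state decides the count: Isothiocyanate is a weak-field ligand for a first-row metal, so the complex is high-spin.
An octahedral high-spin d⁴ ion is t₂g³e_g¹, giving 4 unpaired electrons.

4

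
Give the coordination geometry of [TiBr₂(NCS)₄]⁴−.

Each bromide is −1; each isothiocyanate is −1; balancing the −4 overall charge requires Ti(II).
Ti sits in group 4, so the d-electron count is 4 − 2 = 2.
With 6 monodentate ligands the coordination number is 6.
Six donors around a single metal centre give an octahedral coordination sphere.

octahedral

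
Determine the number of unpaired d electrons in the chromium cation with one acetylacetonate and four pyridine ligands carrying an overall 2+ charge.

3

Each acetylacetonate is −1; pyridine is neutral; balancing the +2 overall charge requires Cr(III).
Cr sits in group 6, so the d-electron count is 6 − 3 = 3.
Counting donor atoms: 1×acetylacetonate (bidentate) → 2 donors; 4×pyridine (monodentate) → 4 donors. Coordination number = 6.
In an octahedral field the d³ configuration is t₂g³e_g⁰ (only one arrangement possible), giving 3 unpaired electrons.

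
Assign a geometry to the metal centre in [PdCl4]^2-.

Ligand charges: each chloride is −1. With an overall charge of −2 the palladium centre must be in the +2 oxidation state.
Palladium is a group-10 element; Pd(II) is therefore d⁸.
With 4 monodentate ligands the coordination number is 4.
A 4d d⁸ ion has a large crystal-field splitting; square planar leaves the high-energy d_{x²−y²} orbital empty and maximises CFSE.

square planar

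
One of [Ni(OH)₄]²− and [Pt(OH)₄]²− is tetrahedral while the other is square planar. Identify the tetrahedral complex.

For [Ni(OH)₄]²−: Each hydroxide is −1; balancing the −2 overall charge requires Ni(II). Group 10 minus oxidation state 2 gives a d⁸ configuration. Hydroxide is a weak-field ligand. With weak-field ligands the CFSE gain from square planar is small, so a 3d d⁸ ion takes the sterically preferred tetrahedral geometry. → tetrahedral.
For [Pt(OH)₄]²−: Each hydroxide is −1; balancing the −2 overall charge requires Pt(II). Group 10 minus oxidation state 2 gives a d⁸ configuration. A 5d d⁸ ion has a large crystal-field splitting; square planar leaves the high-energy d_{x²−y²} orbital empty and maximises CFSE. → square planar.

[Ni(OH)₄]²−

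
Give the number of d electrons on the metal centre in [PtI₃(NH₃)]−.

d8

Summing ligand charges against the −1 overall charge gives an oxidation state of +2 for platinum.
Pt sits in group 10, so the d-electron count is 10 − 2 = 8.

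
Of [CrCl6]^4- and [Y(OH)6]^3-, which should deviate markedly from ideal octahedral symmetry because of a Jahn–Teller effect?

[CrCl6]^4-: Ligand charges: each chloride is −1. With an overall charge of −4 the chromium centre must be in the +2 oxidation state. Cr sits in group 6, so the d-electron count is 6 − 2 = 4. Chloride is a weak-field ligand for a first-row metal, so the complex is high-spin. The t₂g³e_g¹ (high-spin) configuration has an unevenly filled e_g set; the Jahn–Teller theorem predicts a tetragonal distortion (typically axial elongation) to lift the degeneracy.
[Y(OH)6]^3-: Each hydroxide is −1; balancing the −3 overall charge requires Y(III). Group 3 minus oxidation state 3 gives a d⁰ configuration. The d⁰ configuration leaves the e_g set evenly filled (or empty) — no strong Jahn–Teller driving force.

[CrCl6]^4-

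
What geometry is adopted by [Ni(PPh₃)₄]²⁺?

square planar

Summing ligand charges against the +2 overall charge gives an oxidation state of +2 for nickel.
Ni sits in group 10, so the d-electron count is 10 − 2 = 8.
Coordination number: 4.
Triphenylphosphine is a strong-field ligand (high in the spectrochemical series).
A 3d d⁸ ion with strong-field ligands gains enough CFSE to favour square planar over tetrahedral.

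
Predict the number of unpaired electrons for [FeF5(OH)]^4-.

Each fluoride is −1; each hydroxide is −1; balancing the −4 overall charge requires Fe(II).
Group 8 minus oxidation state 2 gives a d⁶ configuration.
The spin state decides the count: Fluoride and hydroxide are weak-field ligands for a first-row metal, so the complex is high-spin.
An octahedral high-spin d⁶ ion is t₂g⁴e_g², giving 4 unpaired electrons.

4 unpaired electrons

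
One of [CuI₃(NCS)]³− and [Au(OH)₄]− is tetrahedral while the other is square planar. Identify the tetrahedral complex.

[CuI₃(NCS)]³−

For [CuI₃(NCS)]³−: Each iodide is −1; each isothiocyanate is −1; balancing the −3 overall charge requires Cu(I). Group 11 minus oxidation state 1 gives a d¹⁰ configuration. A d¹⁰ ion has no crystal-field stabilisation preference between square planar and tetrahedral, so four ligands adopt the sterically favoured tetrahedral geometry. → tetrahedral.
For [Au(OH)₄]−: Each hydroxide is −1; balancing the −1 overall charge requires Au(III). Gold is a group-11 element; Au(III) is therefore d⁸. A 5d d⁸ ion has a large crystal-field splitting; square planar leaves the high-energy d_{x²−y²} orbital empty and maximises CFSE. → square planar.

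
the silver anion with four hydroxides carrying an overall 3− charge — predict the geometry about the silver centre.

tetrahedral

Summing ligand charges against the −3 overall charge gives an oxidation state of +1 for silver.
Silver is a group-11 element; Ag(I) is therefore d¹⁰.
With 4 monodentate ligands the coordination number is 4.
A d¹⁰ ion has no crystal-field stabilisation preference between square planar and tetrahedral, so four ligands adopt the sterically favoured tetrahedral geometry.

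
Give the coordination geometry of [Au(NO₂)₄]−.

Each nitro (N-bound nitrite) is −1; balancing the −1 overall charge requires Au(III).
Au sits in group 11, so the d-electron count is 11 − 3 = 8.
With 4 monodentate ligands the coordination number is 4.
A 5d d⁸ ion has a large crystal-field splitting; square planar leaves the high-energy d_{x²−y²} orbital empty and maximises CFSE.

square planar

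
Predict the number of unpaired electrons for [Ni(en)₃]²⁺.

Ethylenediamine is neutral; balancing the +2 overall charge requires Ni(II).
Group 10 minus oxidation state 2 gives a d⁸ configuration.
Counting donor atoms: 3×ethylenediamine (bidentate) → 6 donors. Coordination number = 6.
In an octahedral field the d⁸ configuration is t₂g⁶e_g² (only one arrangement possible), giving 2 unpaired electrons.

2 unpaired electrons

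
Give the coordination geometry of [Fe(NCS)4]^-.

Ligand charges: each isothiocyanate is −1. With an overall charge of −1 the iron centre must be in the +3 oxidation state.
Fe sits in group 8, so the d-electron count is 8 − 3 = 5.
With 4 monodentate ligands the coordination number is 4.
Isothiocyanate is a weak-field ligand.
A high-spin d⁵ ion has zero CFSE in either geometry, so four ligands adopt the sterically favoured tetrahedral geometry.

tetrahedral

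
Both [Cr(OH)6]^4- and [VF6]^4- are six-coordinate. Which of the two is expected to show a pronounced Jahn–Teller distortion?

[Cr(OH)6]^4-: Summing ligand charges against the −4 overall charge gives an oxidation state of +2 for chromium. Cr sits in group 6, so the d-electron count is 6 − 2 = 4. Hydroxide is a weak-field ligand for a first-row metal, so the complex is high-spin. The t₂g³e_g¹ (high-spin) configuration has an unevenly filled e_g set; the Jahn–Teller theorem predicts a tetragonal distortion (typically axial elongation) to lift the degeneracy.
[VF6]^4-: Each fluoride is −1; balancing the −4 overall charge requires V(II). Vanadium is a group-5 element; V(II) is therefore d³. The d³ configuration leaves the e_g set evenly filled (or empty) — no strong Jahn–Teller driving force.

[Cr(OH)6]^4-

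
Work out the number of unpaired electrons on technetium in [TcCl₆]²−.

3

Each chloride is −1; balancing the −2 overall charge requires Tc(IV).
Tc sits in group 7, so the d-electron count is 7 − 4 = 3.
In an octahedral field the d³ configuration is t₂g³e_g⁰ (only one arrangement possible), giving 3 unpaired electrons.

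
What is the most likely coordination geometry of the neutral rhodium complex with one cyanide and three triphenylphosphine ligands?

square planar

Each cyanide is −1; triphenylphosphine is neutral; balancing the 0 overall charge requires Rh(I).
Rh sits in group 9, so the d-electron count is 9 − 1 = 8.
Coordination number: 4.
A 4d d⁸ ion has a large crystal-field splitting; square planar leaves the high-energy d_{x²−y²} orbital empty and maximises CFSE.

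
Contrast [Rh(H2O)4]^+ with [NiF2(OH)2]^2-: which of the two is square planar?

For [Rh(H2O)4]^+: Ligand charges: water is neutral. With an overall charge of +1 the rhodium centre must be in the +1 oxidation state. Group 9 minus oxidation state 1 gives a d⁸ configuration. A 4d d⁸ ion has a large crystal-field splitting; square planar leaves the high-energy d_{x²−y²} orbital empty and maximises CFSE. → square planar.
For [NiF2(OH)2]^2-: Summing ligand charges against the −2 overall charge gives an oxidation state of +2 for nickel. Ni sits in group 10, so the d-electron count is 10 − 2 = 8. Fluoride and hydroxide are weak-field ligands. With weak-field ligands the CFSE gain from square planar is small, so a 3d d⁸ ion takes the sterically preferred tetrahedral geometry. → tetrahedral.

[Rh(H2O)4]^+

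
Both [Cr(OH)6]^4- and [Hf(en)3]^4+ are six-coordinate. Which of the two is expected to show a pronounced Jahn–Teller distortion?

[Cr(OH)6]^4-

[Cr(OH)6]^4-: Ligand charges: each hydroxide is −1. With an overall charge of −4 the chromium centre must be in the +2 oxidation state. Chromium is a group-6 element; Cr(II) is therefore d⁴. Hydroxide is a weak-field ligand for a first-row metal, so the complex is high-spin. The t₂g³e_g¹ (high-spin) configuration has an unevenly filled e_g set; the Jahn–Teller theorem predicts a tetragonal distortion (typically axial elongation) to lift the degeneracy.
[Hf(en)3]^4+: Ligand charges: ethylenediamine is neutral. With an overall charge of +4 the hafnium centre must be in the +4 oxidation state. Group 4 minus oxidation state 4 gives a d⁰ configuration. The d⁰ configuration leaves the e_g set evenly filled (or empty) — no strong Jahn–Teller driving force.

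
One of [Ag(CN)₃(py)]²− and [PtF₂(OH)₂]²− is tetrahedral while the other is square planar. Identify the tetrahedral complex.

For [Ag(CN)₃(py)]²−: Each cyanide is −1; pyridine is neutral; balancing the −2 overall charge requires Ag(I). Silver is a group-11 element; Ag(I) is therefore d¹⁰. A d¹⁰ ion has no crystal-field stabilisation preference between square planar and tetrahedral, so four ligands adopt the sterically favoured tetrahedral geometry. → tetrahedral.
For [PtF₂(OH)₂]²−: Each fluoride is −1; each hydroxide is −1; balancing the −2 overall charge requires Pt(II). Platinum is a group-10 element; Pt(II) is therefore d⁸. A 5d d⁸ ion has a large crystal-field splitting; square planar leaves the high-energy d_{x²−y²} orbital empty and maximises CFSE. → square planar.

[Ag(CN)₃(py)]²−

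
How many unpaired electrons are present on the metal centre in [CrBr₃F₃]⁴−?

Ligand charges: each bromide is −1; each fluoride is −1. With an overall charge of −4 the chromium centre must be in the +2 oxidation state.
Chromium is a group-6 element; Cr(II) is therefore d⁴.
The spin state decides the count: Bromide and fluoride are weak-field ligands for a first-row metal, so the complex is high-spin.
An octahedral high-spin d⁴ ion is t₂g³e_g¹, giving 4 unpaired electrons.

4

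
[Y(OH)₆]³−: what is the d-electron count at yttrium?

Summing ligand charges against the −3 overall charge gives an oxidation state of +3 for yttrium.
Y sits in group 3, so the d-electron count is 3 − 3 = 0.

d0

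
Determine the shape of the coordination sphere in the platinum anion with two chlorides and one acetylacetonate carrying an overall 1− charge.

square planar

Ligand charges: each chloride is −1; each acetylacetonate is −1. With an overall charge of −1 the platinum centre must be in the +2 oxidation state.
Platinum is a group-10 element; Pt(II) is therefore d⁸.
Counting donor atoms: 2×chloride (monodentate) → 2 donors; 1×acetylacetonate (bidentate) → 2 donors. Coordination number = 4.
A 5d d⁸ ion has a large crystal-field splitting; square planar leaves the high-energy d_{x²−y²} orbital empty and maximises CFSE.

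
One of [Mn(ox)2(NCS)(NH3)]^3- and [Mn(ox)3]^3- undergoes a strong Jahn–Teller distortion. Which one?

[Mn(ox)2(NCS)(NH3)]^3-: Ligand charges: each oxalate is −2; each isothiocyanate is −1; ammonia is neutral. With an overall charge of −3 the manganese centre must be in the +2 oxidation state. Group 7 minus oxidation state 2 gives a d⁵ configuration. Isothiocyanate and oxalate are weak-field ligands for a first-row metal, so the complex is high-spin. The d⁵ configuration leaves the e_g set evenly filled (or empty) — no strong Jahn–Teller driving force.
[Mn(ox)3]^3-: Each oxalate is −2; balancing the −3 overall charge requires Mn(III). Mn sits in group 7, so the d-electron count is 7 − 3 = 4. Oxalate is a weak-field ligand for a first-row metal, so the complex is high-spin. The t₂g³e_g¹ (high-spin) configuration has an unevenly filled e_g set; the Jahn–Teller theorem predicts a tetragonal distortion (typically axial elongation) to lift the degeneracy.

[Mn(ox)3]^3-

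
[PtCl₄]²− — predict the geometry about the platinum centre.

square planar

Ligand charges: each chloride is −1. With an overall charge of −2 the platinum centre must be in the +2 oxidation state.
Pt sits in group 10, so the d-electron count is 10 − 2 = 8.
Coordination number: 4.
A 5d d⁸ ion has a large crystal-field splitting; square planar leaves the high-energy d_{x²−y²} orbital empty and maximises CFSE.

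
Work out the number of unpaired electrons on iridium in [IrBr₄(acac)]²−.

0 unpaired electrons

Each bromide is −1; each acetylacetonate is −1; balancing the −2 overall charge requires Ir(III).
Iridium is a group-9 element; Ir(III) is therefore d⁶.
Counting donor atoms: 4×bromide (monodentate) → 4 donors; 1×acetylacetonate (bidentate) → 2 donors. Coordination number = 6.
The spin state decides the count: a 5d ion has a large Δₒ and is invariably low-spin.
An octahedral low-spin d⁶ ion is t₂g⁶e_g⁰, giving 0 unpaired electrons.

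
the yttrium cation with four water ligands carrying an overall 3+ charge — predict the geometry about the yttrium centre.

Ligand charges: water is neutral. With an overall charge of +3 the yttrium centre must be in the +3 oxidation state.
Group 3 minus oxidation state 3 gives a d⁰ configuration.
Coordination number: 4.
A d⁰ ion has no crystal-field stabilisation preference between square planar and tetrahedral, so four ligands adopt the sterically favoured tetrahedral geometry.

tetrahedral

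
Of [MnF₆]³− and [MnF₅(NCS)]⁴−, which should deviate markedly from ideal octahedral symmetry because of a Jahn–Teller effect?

[MnF₆]³−

[MnF₆]³−: Each fluoride is −1; balancing the −3 overall charge requires Mn(III). Manganese is a group-7 element; Mn(III) is therefore d⁴. Fluoride is a weak-field ligand for a first-row metal, so the complex is high-spin. The t₂g³e_g¹ (high-spin) configuration has an unevenly filled e_g set; the Jahn–Teller theorem predicts a tetragonal distortion (typically axial elongation) to lift the degeneracy.
[MnF₅(NCS)]⁴−: Each fluoride is −1; each isothiocyanate is −1; balancing the −4 overall charge requires Mn(II). Mn sits in group 7, so the d-electron count is 7 − 2 = 5. Fluoride and isothiocyanate are weak-field ligands for a first-row metal, so the complex is high-spin. The d⁵ configuration leaves the e_g set evenly filled (or empty) — no strong Jahn–Teller driving force.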